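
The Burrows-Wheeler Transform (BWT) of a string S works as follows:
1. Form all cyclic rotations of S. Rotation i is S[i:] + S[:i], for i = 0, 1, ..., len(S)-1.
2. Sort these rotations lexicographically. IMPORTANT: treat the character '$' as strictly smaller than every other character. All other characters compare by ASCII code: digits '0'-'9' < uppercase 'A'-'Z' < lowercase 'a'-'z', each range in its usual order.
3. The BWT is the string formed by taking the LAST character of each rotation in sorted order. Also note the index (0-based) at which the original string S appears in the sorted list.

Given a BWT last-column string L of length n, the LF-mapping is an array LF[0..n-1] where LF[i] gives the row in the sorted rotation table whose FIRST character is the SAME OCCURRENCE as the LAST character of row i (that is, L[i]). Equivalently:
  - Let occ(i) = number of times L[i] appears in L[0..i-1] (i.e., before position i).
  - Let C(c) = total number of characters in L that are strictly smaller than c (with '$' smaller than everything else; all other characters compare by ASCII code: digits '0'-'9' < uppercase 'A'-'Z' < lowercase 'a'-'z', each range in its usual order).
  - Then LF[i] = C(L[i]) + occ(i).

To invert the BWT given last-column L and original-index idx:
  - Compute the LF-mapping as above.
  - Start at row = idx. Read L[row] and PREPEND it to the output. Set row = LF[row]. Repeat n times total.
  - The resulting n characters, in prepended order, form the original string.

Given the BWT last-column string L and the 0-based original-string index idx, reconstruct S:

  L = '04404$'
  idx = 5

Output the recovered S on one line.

Answer: 44040$

Derivation:
LF mapping: 1 3 4 2 5 0
Walk LF starting at row 5, prepending L[row]:
  step 1: row=5, L[5]='$', prepend. Next row=LF[5]=0
  step 2: row=0, L[0]='0', prepend. Next row=LF[0]=1
  step 3: row=1, L[1]='4', prepend. Next row=LF[1]=3
  step 4: row=3, L[3]='0', prepend. Next row=LF[3]=2
  step 5: row=2, L[2]='4', prepend. Next row=LF[2]=4
  step 6: row=4, L[4]='4', prepend. Next row=LF[4]=5
Reversed output: 44040$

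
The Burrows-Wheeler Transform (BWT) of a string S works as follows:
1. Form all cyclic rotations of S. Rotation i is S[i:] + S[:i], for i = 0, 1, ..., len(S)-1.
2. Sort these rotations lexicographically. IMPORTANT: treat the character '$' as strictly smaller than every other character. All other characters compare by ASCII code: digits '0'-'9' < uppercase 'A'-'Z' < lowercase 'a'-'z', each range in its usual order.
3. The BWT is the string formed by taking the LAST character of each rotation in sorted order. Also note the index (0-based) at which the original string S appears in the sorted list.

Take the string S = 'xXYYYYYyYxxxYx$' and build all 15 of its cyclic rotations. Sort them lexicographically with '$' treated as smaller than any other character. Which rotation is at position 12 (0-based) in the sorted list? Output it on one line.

Answer: xxYx$xXYYYYYyYx

Derivation:
All 15 rotations (rotation i = S[i:]+S[:i]):
  rot[0] = xXYYYYYyYxxxYx$
  rot[1] = XYYYYYyYxxxYx$x
  rot[2] = YYYYYyYxxxYx$xX
  rot[3] = YYYYyYxxxYx$xXY
  rot[4] = YYYyYxxxYx$xXYY
  rot[5] = YYyYxxxYx$xXYYY
  rot[6] = YyYxxxYx$xXYYYY
  rot[7] = yYxxxYx$xXYYYYY
  rot[8] = YxxxYx$xXYYYYYy
  rot[9] = xxxYx$xXYYYYYyY
  rot[10] = xxYx$xXYYYYYyYx
  rot[11] = xYx$xXYYYYYyYxx
  rot[12] = Yx$xXYYYYYyYxxx
  rot[13] = x$xXYYYYYyYxxxY
  rot[14] = $xXYYYYYyYxxxYx
Sorted (with $ < everything):
  sorted[0] = $xXYYYYYyYxxxYx
  sorted[1] = XYYYYYyYxxxYx$x
  sorted[2] = YYYYYyYxxxYx$xX
  sorted[3] = YYYYyYxxxYx$xXY
  sorted[4] = YYYyYxxxYx$xXYY
  sorted[5] = YYyYxxxYx$xXYYY
  sorted[6] = Yx$xXYYYYYyYxxx
  sorted[7] = YxxxYx$xXYYYYYy
  sorted[8] = YyYxxxYx$xXYYYY
  sorted[9] = x$xXYYYYYyYxxxY
  sorted[10] = xXYYYYYyYxxxYx$
  sorted[11] = xYx$xXYYYYYyYxx
  sorted[12] = xxYx$xXYYYYYyYx
  sorted[13] = xxxYx$xXYYYYYyY
  sorted[14] = yYxxxYx$xXYYYYY
sorted[12] = xxYx$xXYYYYYyYx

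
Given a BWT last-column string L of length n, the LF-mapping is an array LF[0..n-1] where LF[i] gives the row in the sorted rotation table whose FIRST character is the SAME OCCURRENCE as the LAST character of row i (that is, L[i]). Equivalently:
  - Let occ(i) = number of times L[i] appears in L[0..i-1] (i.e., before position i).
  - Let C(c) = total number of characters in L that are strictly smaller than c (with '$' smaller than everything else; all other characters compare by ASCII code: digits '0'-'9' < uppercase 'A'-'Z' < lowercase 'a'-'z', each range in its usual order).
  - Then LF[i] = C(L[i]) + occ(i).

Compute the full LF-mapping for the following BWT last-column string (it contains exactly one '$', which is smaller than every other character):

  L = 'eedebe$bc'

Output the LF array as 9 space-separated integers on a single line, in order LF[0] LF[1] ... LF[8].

Char counts: '$':1, 'b':2, 'c':1, 'd':1, 'e':4
C (first-col start): C('$')=0, C('b')=1, C('c')=3, C('d')=4, C('e')=5
L[0]='e': occ=0, LF[0]=C('e')+0=5+0=5
L[1]='e': occ=1, LF[1]=C('e')+1=5+1=6
L[2]='d': occ=0, LF[2]=C('d')+0=4+0=4
L[3]='e': occ=2, LF[3]=C('e')+2=5+2=7
L[4]='b': occ=0, LF[4]=C('b')+0=1+0=1
L[5]='e': occ=3, LF[5]=C('e')+3=5+3=8
L[6]='$': occ=0, LF[6]=C('$')+0=0+0=0
L[7]='b': occ=1, LF[7]=C('b')+1=1+1=2
L[8]='c': occ=0, LF[8]=C('c')+0=3+0=3

Answer: 5 6 4 7 1 8 0 2 3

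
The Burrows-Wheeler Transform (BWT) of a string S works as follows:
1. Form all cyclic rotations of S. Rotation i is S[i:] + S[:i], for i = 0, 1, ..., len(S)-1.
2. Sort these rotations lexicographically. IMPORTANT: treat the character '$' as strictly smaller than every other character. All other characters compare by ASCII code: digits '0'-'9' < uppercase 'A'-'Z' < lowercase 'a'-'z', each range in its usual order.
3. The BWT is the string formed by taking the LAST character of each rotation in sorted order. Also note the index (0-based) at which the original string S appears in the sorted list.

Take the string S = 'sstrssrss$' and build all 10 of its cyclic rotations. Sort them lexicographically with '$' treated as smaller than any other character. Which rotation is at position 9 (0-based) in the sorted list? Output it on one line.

Answer: trssrss$ss

Derivation:
All 10 rotations (rotation i = S[i:]+S[:i]):
  rot[0] = sstrssrss$
  rot[1] = strssrss$s
  rot[2] = trssrss$ss
  rot[3] = rssrss$sst
  rot[4] = ssrss$sstr
  rot[5] = srss$sstrs
  rot[6] = rss$sstrss
  rot[7] = ss$sstrssr
  rot[8] = s$sstrssrs
  rot[9] = $sstrssrss
Sorted (with $ < everything):
  sorted[0] = $sstrssrss
  sorted[1] = rss$sstrss
  sorted[2] = rssrss$sst
  sorted[3] = s$sstrssrs
  sorted[4] = srss$sstrs
  sorted[5] = ss$sstrssr
  sorted[6] = ssrss$sstr
  sorted[7] = sstrssrss$
  sorted[8] = strssrss$s
  sorted[9] = trssrss$ss
sorted[9] = trssrss$ss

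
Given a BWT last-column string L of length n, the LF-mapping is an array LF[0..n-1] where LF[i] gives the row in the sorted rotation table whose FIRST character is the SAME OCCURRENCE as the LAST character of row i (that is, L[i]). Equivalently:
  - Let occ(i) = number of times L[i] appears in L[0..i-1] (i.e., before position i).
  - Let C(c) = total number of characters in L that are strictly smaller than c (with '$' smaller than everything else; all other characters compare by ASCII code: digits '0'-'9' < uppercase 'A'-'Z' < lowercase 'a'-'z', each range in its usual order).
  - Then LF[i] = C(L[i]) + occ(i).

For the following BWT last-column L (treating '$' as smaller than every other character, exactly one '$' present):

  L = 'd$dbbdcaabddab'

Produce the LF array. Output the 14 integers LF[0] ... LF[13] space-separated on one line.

Answer: 9 0 10 4 5 11 8 1 2 6 12 13 3 7

Derivation:
Char counts: '$':1, 'a':3, 'b':4, 'c':1, 'd':5
C (first-col start): C('$')=0, C('a')=1, C('b')=4, C('c')=8, C('d')=9
L[0]='d': occ=0, LF[0]=C('d')+0=9+0=9
L[1]='$': occ=0, LF[1]=C('$')+0=0+0=0
L[2]='d': occ=1, LF[2]=C('d')+1=9+1=10
L[3]='b': occ=0, LF[3]=C('b')+0=4+0=4
L[4]='b': occ=1, LF[4]=C('b')+1=4+1=5
L[5]='d': occ=2, LF[5]=C('d')+2=9+2=11
L[6]='c': occ=0, LF[6]=C('c')+0=8+0=8
L[7]='a': occ=0, LF[7]=C('a')+0=1+0=1
L[8]='a': occ=1, LF[8]=C('a')+1=1+1=2
L[9]='b': occ=2, LF[9]=C('b')+2=4+2=6
L[10]='d': occ=3, LF[10]=C('d')+3=9+3=12
L[11]='d': occ=4, LF[11]=C('d')+4=9+4=13
L[12]='a': occ=2, LF[12]=C('a')+2=1+2=3
L[13]='b': occ=3, LF[13]=C('b')+3=4+3=7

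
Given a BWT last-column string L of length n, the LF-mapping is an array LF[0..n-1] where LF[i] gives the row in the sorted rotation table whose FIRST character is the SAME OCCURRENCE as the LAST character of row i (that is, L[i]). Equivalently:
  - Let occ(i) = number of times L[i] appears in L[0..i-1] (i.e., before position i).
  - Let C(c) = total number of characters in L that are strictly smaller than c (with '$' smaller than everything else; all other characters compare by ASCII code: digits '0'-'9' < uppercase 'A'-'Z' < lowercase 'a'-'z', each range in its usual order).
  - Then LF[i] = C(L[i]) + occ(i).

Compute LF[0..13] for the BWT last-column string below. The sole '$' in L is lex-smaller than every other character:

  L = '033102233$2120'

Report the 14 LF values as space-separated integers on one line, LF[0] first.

Char counts: '$':1, '0':3, '1':2, '2':4, '3':4
C (first-col start): C('$')=0, C('0')=1, C('1')=4, C('2')=6, C('3')=10
L[0]='0': occ=0, LF[0]=C('0')+0=1+0=1
L[1]='3': occ=0, LF[1]=C('3')+0=10+0=10
L[2]='3': occ=1, LF[2]=C('3')+1=10+1=11
L[3]='1': occ=0, LF[3]=C('1')+0=4+0=4
L[4]='0': occ=1, LF[4]=C('0')+1=1+1=2
L[5]='2': occ=0, LF[5]=C('2')+0=6+0=6
L[6]='2': occ=1, LF[6]=C('2')+1=6+1=7
L[7]='3': occ=2, LF[7]=C('3')+2=10+2=12
L[8]='3': occ=3, LF[8]=C('3')+3=10+3=13
L[9]='$': occ=0, LF[9]=C('$')+0=0+0=0
L[10]='2': occ=2, LF[10]=C('2')+2=6+2=8
L[11]='1': occ=1, LF[11]=C('1')+1=4+1=5
L[12]='2': occ=3, LF[12]=C('2')+3=6+3=9
L[13]='0': occ=2, LF[13]=C('0')+2=1+2=3

Answer: 1 10 11 4 2 6 7 12 13 0 8 5 9 3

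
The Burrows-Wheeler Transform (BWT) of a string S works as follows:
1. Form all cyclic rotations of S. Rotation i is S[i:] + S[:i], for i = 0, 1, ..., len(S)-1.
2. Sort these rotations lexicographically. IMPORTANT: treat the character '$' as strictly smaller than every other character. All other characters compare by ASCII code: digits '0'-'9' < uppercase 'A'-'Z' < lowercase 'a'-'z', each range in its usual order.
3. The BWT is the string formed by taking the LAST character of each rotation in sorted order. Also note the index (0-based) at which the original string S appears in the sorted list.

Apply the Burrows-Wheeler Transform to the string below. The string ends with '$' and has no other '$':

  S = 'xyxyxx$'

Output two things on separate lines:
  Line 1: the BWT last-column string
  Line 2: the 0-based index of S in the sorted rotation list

Answer: xxyy$xx
4

Derivation:
All 7 rotations (rotation i = S[i:]+S[:i]):
  rot[0] = xyxyxx$
  rot[1] = yxyxx$x
  rot[2] = xyxx$xy
  rot[3] = yxx$xyx
  rot[4] = xx$xyxy
  rot[5] = x$xyxyx
  rot[6] = $xyxyxx
Sorted (with $ < everything):
  sorted[0] = $xyxyxx  (last char: 'x')
  sorted[1] = x$xyxyx  (last char: 'x')
  sorted[2] = xx$xyxy  (last char: 'y')
  sorted[3] = xyxx$xy  (last char: 'y')
  sorted[4] = xyxyxx$  (last char: '$')
  sorted[5] = yxx$xyx  (last char: 'x')
  sorted[6] = yxyxx$x  (last char: 'x')
Last column: xxyy$xx
Original string S is at sorted index 4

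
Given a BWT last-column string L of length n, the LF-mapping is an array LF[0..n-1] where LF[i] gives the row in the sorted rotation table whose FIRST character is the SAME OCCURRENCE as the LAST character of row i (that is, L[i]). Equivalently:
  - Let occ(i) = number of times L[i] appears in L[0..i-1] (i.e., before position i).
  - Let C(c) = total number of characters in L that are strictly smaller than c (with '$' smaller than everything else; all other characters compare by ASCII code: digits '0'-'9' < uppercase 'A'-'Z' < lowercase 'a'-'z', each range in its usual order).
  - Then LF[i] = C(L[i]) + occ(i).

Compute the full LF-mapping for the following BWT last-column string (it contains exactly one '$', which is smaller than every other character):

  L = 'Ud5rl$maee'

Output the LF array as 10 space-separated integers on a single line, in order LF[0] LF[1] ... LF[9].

Answer: 2 4 1 9 7 0 8 3 5 6

Derivation:
Char counts: '$':1, '5':1, 'U':1, 'a':1, 'd':1, 'e':2, 'l':1, 'm':1, 'r':1
C (first-col start): C('$')=0, C('5')=1, C('U')=2, C('a')=3, C('d')=4, C('e')=5, C('l')=7, C('m')=8, C('r')=9
L[0]='U': occ=0, LF[0]=C('U')+0=2+0=2
L[1]='d': occ=0, LF[1]=C('d')+0=4+0=4
L[2]='5': occ=0, LF[2]=C('5')+0=1+0=1
L[3]='r': occ=0, LF[3]=C('r')+0=9+0=9
L[4]='l': occ=0, LF[4]=C('l')+0=7+0=7
L[5]='$': occ=0, LF[5]=C('$')+0=0+0=0
L[6]='m': occ=0, LF[6]=C('m')+0=8+0=8
L[7]='a': occ=0, LF[7]=C('a')+0=3+0=3
L[8]='e': occ=0, LF[8]=C('e')+0=5+0=5
L[9]='e': occ=1, LF[9]=C('e')+1=5+1=6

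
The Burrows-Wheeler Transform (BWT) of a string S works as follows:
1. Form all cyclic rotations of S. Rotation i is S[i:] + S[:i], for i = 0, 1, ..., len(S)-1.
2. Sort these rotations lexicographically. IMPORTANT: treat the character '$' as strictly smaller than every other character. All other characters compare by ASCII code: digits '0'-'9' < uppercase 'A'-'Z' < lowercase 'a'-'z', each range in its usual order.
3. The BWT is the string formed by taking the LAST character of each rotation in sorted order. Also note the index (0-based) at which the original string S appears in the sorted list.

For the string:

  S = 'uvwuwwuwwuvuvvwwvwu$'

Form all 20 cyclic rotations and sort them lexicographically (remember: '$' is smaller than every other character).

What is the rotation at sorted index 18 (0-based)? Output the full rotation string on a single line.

All 20 rotations (rotation i = S[i:]+S[:i]):
  rot[0] = uvwuwwuwwuvuvvwwvwu$
  rot[1] = vwuwwuwwuvuvvwwvwu$u
  rot[2] = wuwwuwwuvuvvwwvwu$uv
  rot[3] = uwwuwwuvuvvwwvwu$uvw
  rot[4] = wwuwwuvuvvwwvwu$uvwu
  rot[5] = wuwwuvuvvwwvwu$uvwuw
  rot[6] = uwwuvuvvwwvwu$uvwuww
  rot[7] = wwuvuvvwwvwu$uvwuwwu
  rot[8] = wuvuvvwwvwu$uvwuwwuw
  rot[9] = uvuvvwwvwu$uvwuwwuww
  rot[10] = vuvvwwvwu$uvwuwwuwwu
  rot[11] = uvvwwvwu$uvwuwwuwwuv
  rot[12] = vvwwvwu$uvwuwwuwwuvu
  rot[13] = vwwvwu$uvwuwwuwwuvuv
  rot[14] = wwvwu$uvwuwwuwwuvuvv
  rot[15] = wvwu$uvwuwwuwwuvuvvw
  rot[16] = vwu$uvwuwwuwwuvuvvww
  rot[17] = wu$uvwuwwuwwuvuvvwwv
  rot[18] = u$uvwuwwuwwuvuvvwwvw
  rot[19] = $uvwuwwuwwuvuvvwwvwu
Sorted (with $ < everything):
  sorted[0] = $uvwuwwuwwuvuvvwwvwu
  sorted[1] = u$uvwuwwuwwuvuvvwwvw
  sorted[2] = uvuvvwwvwu$uvwuwwuww
  sorted[3] = uvvwwvwu$uvwuwwuwwuv
  sorted[4] = uvwuwwuwwuvuvvwwvwu$
  sorted[5] = uwwuvuvvwwvwu$uvwuww
  sorted[6] = uwwuwwuvuvvwwvwu$uvw
  sorted[7] = vuvvwwvwu$uvwuwwuwwu
  sorted[8] = vvwwvwu$uvwuwwuwwuvu
  sorted[9] = vwu$uvwuwwuwwuvuvvww
  sorted[10] = vwuwwuwwuvuvvwwvwu$u
  sorted[11] = vwwvwu$uvwuwwuwwuvuv
  sorted[12] = wu$uvwuwwuwwuvuvvwwv
  sorted[13] = wuvuvvwwvwu$uvwuwwuw
  sorted[14] = wuwwuvuvvwwvwu$uvwuw
  sorted[15] = wuwwuwwuvuvvwwvwu$uv
  sorted[16] = wvwu$uvwuwwuwwuvuvvw
  sorted[17] = wwuvuvvwwvwu$uvwuwwu
  sorted[18] = wwuwwuvuvvwwvwu$uvwu
  sorted[19] = wwvwu$uvwuwwuwwuvuvv
sorted[18] = wwuwwuvuvvwwvwu$uvwu

Answer: wwuwwuvuvvwwvwu$uvwu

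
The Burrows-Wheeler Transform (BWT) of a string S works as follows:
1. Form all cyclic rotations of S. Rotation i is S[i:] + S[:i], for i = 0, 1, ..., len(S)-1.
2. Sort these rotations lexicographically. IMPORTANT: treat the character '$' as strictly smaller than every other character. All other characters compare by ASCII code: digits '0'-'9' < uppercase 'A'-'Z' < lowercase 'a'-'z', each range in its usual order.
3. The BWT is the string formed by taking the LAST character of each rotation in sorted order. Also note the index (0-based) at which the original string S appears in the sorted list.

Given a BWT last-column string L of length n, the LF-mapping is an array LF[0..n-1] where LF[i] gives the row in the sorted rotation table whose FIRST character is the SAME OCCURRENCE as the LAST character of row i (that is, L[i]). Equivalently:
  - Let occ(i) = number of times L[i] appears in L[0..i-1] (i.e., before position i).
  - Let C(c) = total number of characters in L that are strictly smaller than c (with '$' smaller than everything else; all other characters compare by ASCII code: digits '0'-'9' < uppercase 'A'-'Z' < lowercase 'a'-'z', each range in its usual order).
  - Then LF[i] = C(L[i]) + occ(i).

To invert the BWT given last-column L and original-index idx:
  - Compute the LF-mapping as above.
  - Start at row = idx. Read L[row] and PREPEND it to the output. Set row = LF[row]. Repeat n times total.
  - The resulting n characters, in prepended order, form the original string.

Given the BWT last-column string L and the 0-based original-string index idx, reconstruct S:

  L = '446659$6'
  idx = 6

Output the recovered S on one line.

Answer: 6965644$

Derivation:
LF mapping: 1 2 4 5 3 7 0 6
Walk LF starting at row 6, prepending L[row]:
  step 1: row=6, L[6]='$', prepend. Next row=LF[6]=0
  step 2: row=0, L[0]='4', prepend. Next row=LF[0]=1
  step 3: row=1, L[1]='4', prepend. Next row=LF[1]=2
  step 4: row=2, L[2]='6', prepend. Next row=LF[2]=4
  step 5: row=4, L[4]='5', prepend. Next row=LF[4]=3
  step 6: row=3, L[3]='6', prepend. Next row=LF[3]=5
  step 7: row=5, L[5]='9', prepend. Next row=LF[5]=7
  step 8: row=7, L[7]='6', prepend. Next row=LF[7]=6
Reversed output: 6965644$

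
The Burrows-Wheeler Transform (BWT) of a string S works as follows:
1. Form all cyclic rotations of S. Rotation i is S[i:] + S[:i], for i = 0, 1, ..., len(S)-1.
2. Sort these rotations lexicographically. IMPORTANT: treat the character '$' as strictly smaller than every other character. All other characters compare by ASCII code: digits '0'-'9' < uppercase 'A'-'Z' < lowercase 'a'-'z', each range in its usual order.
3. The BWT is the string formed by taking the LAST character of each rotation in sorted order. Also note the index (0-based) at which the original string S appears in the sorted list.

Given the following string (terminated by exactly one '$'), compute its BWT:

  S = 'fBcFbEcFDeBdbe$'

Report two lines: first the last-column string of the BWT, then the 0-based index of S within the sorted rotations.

All 15 rotations (rotation i = S[i:]+S[:i]):
  rot[0] = fBcFbEcFDeBdbe$
  rot[1] = BcFbEcFDeBdbe$f
  rot[2] = cFbEcFDeBdbe$fB
  rot[3] = FbEcFDeBdbe$fBc
  rot[4] = bEcFDeBdbe$fBcF
  rot[5] = EcFDeBdbe$fBcFb
  rot[6] = cFDeBdbe$fBcFbE
  rot[7] = FDeBdbe$fBcFbEc
  rot[8] = DeBdbe$fBcFbEcF
  rot[9] = eBdbe$fBcFbEcFD
  rot[10] = Bdbe$fBcFbEcFDe
  rot[11] = dbe$fBcFbEcFDeB
  rot[12] = be$fBcFbEcFDeBd
  rot[13] = e$fBcFbEcFDeBdb
  rot[14] = $fBcFbEcFDeBdbe
Sorted (with $ < everything):
  sorted[0] = $fBcFbEcFDeBdbe  (last char: 'e')
  sorted[1] = BcFbEcFDeBdbe$f  (last char: 'f')
  sorted[2] = Bdbe$fBcFbEcFDe  (last char: 'e')
  sorted[3] = DeBdbe$fBcFbEcF  (last char: 'F')
  sorted[4] = EcFDeBdbe$fBcFb  (last char: 'b')
  sorted[5] = FDeBdbe$fBcFbEc  (last char: 'c')
  sorted[6] = FbEcFDeBdbe$fBc  (last char: 'c')
  sorted[7] = bEcFDeBdbe$fBcF  (last char: 'F')
  sorted[8] = be$fBcFbEcFDeBd  (last char: 'd')
  sorted[9] = cFDeBdbe$fBcFbE  (last char: 'E')
  sorted[10] = cFbEcFDeBdbe$fB  (last char: 'B')
  sorted[11] = dbe$fBcFbEcFDeB  (last char: 'B')
  sorted[12] = e$fBcFbEcFDeBdb  (last char: 'b')
  sorted[13] = eBdbe$fBcFbEcFD  (last char: 'D')
  sorted[14] = fBcFbEcFDeBdbe$  (last char: '$')
Last column: efeFbccFdEBBbD$
Original string S is at sorted index 14

Answer: efeFbccFdEBBbD$
14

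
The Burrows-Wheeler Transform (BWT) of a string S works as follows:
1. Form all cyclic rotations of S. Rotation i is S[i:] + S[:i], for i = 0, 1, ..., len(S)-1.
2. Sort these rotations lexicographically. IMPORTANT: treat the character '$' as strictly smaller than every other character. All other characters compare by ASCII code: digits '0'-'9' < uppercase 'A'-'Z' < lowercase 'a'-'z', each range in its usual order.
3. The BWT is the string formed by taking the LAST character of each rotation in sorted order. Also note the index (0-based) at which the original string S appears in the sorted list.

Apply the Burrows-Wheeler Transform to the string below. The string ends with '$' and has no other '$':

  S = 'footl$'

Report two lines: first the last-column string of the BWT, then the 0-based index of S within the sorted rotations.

Answer: l$tfoo
1

Derivation:
All 6 rotations (rotation i = S[i:]+S[:i]):
  rot[0] = footl$
  rot[1] = ootl$f
  rot[2] = otl$fo
  rot[3] = tl$foo
  rot[4] = l$foot
  rot[5] = $footl
Sorted (with $ < everything):
  sorted[0] = $footl  (last char: 'l')
  sorted[1] = footl$  (last char: '$')
  sorted[2] = l$foot  (last char: 't')
  sorted[3] = ootl$f  (last char: 'f')
  sorted[4] = otl$fo  (last char: 'o')
  sorted[5] = tl$foo  (last char: 'o')
Last column: l$tfoo
Original string S is at sorted index 1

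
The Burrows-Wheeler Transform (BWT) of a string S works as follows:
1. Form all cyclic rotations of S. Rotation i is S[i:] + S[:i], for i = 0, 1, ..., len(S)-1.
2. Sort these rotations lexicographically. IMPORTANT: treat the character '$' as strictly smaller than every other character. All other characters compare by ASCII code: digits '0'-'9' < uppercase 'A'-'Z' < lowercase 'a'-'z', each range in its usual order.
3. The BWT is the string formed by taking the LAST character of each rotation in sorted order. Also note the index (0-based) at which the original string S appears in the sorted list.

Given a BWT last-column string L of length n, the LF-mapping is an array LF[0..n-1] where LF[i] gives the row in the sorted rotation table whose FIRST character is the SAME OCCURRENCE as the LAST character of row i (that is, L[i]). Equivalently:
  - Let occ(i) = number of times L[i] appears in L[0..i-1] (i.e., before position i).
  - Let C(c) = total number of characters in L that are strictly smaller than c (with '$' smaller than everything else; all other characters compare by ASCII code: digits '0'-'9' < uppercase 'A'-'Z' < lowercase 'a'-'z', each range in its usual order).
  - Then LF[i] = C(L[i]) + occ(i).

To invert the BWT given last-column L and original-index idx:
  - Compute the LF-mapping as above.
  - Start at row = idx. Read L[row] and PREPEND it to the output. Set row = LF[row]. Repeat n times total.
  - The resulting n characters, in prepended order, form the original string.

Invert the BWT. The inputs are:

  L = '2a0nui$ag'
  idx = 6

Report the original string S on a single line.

Answer: iguana02$

Derivation:
LF mapping: 2 3 1 7 8 6 0 4 5
Walk LF starting at row 6, prepending L[row]:
  step 1: row=6, L[6]='$', prepend. Next row=LF[6]=0
  step 2: row=0, L[0]='2', prepend. Next row=LF[0]=2
  step 3: row=2, L[2]='0', prepend. Next row=LF[2]=1
  step 4: row=1, L[1]='a', prepend. Next row=LF[1]=3
  step 5: row=3, L[3]='n', prepend. Next row=LF[3]=7
  step 6: row=7, L[7]='a', prepend. Next row=LF[7]=4
  step 7: row=4, L[4]='u', prepend. Next row=LF[4]=8
  step 8: row=8, L[8]='g', prepend. Next row=LF[8]=5
  step 9: row=5, L[5]='i', prepend. Next row=LF[5]=6
Reversed output: iguana02$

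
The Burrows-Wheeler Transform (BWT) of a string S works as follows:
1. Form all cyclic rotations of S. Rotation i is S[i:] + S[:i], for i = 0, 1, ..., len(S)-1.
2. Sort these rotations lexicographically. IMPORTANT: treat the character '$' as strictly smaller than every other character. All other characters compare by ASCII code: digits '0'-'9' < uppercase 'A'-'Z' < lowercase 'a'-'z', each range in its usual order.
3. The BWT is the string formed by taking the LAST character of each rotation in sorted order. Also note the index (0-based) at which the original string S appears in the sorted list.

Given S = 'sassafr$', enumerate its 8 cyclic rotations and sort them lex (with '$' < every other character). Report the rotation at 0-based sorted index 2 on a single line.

Answer: assafr$s

Derivation:
All 8 rotations (rotation i = S[i:]+S[:i]):
  rot[0] = sassafr$
  rot[1] = assafr$s
  rot[2] = ssafr$sa
  rot[3] = safr$sas
  rot[4] = afr$sass
  rot[5] = fr$sassa
  rot[6] = r$sassaf
  rot[7] = $sassafr
Sorted (with $ < everything):
  sorted[0] = $sassafr
  sorted[1] = afr$sass
  sorted[2] = assafr$s
  sorted[3] = fr$sassa
  sorted[4] = r$sassaf
  sorted[5] = safr$sas
  sorted[6] = sassafr$
  sorted[7] = ssafr$sa
sorted[2] = assafr$s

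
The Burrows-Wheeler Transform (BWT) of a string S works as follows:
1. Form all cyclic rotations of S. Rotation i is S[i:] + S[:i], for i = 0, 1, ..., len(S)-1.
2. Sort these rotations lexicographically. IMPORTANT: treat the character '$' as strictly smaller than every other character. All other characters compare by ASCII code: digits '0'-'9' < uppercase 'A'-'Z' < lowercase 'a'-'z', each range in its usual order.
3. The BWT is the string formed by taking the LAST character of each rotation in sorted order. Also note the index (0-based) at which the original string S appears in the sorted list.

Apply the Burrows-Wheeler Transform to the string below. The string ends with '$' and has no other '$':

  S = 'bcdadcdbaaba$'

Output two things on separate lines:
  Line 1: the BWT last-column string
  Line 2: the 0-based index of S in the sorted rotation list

Answer: abbadad$bdcca
7

Derivation:
All 13 rotations (rotation i = S[i:]+S[:i]):
  rot[0] = bcdadcdbaaba$
  rot[1] = cdadcdbaaba$b
  rot[2] = dadcdbaaba$bc
  rot[3] = adcdbaaba$bcd
  rot[4] = dcdbaaba$bcda
  rot[5] = cdbaaba$bcdad
  rot[6] = dbaaba$bcdadc
  rot[7] = baaba$bcdadcd
  rot[8] = aaba$bcdadcdb
  rot[9] = aba$bcdadcdba
  rot[10] = ba$bcdadcdbaa
  rot[11] = a$bcdadcdbaab
  rot[12] = $bcdadcdbaaba
Sorted (with $ < everything):
  sorted[0] = $bcdadcdbaaba  (last char: 'a')
  sorted[1] = a$bcdadcdbaab  (last char: 'b')
  sorted[2] = aaba$bcdadcdb  (last char: 'b')
  sorted[3] = aba$bcdadcdba  (last char: 'a')
  sorted[4] = adcdbaaba$bcd  (last char: 'd')
  sorted[5] = ba$bcdadcdbaa  (last char: 'a')
  sorted[6] = baaba$bcdadcd  (last char: 'd')
  sorted[7] = bcdadcdbaaba$  (last char: '$')
  sorted[8] = cdadcdbaaba$b  (last char: 'b')
  sorted[9] = cdbaaba$bcdad  (last char: 'd')
  sorted[10] = dadcdbaaba$bc  (last char: 'c')
  sorted[11] = dbaaba$bcdadc  (last char: 'c')
  sorted[12] = dcdbaaba$bcda  (last char: 'a')
Last column: abbadad$bdcca
Original string S is at sorted index 7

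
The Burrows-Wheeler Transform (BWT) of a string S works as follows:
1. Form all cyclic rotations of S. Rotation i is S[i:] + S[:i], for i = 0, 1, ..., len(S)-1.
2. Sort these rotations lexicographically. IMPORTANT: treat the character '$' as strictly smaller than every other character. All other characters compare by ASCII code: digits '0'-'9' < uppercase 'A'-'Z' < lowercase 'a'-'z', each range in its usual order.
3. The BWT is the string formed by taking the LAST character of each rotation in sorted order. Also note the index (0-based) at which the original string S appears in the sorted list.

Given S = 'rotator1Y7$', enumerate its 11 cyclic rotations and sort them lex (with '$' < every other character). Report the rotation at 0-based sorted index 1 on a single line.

All 11 rotations (rotation i = S[i:]+S[:i]):
  rot[0] = rotator1Y7$
  rot[1] = otator1Y7$r
  rot[2] = tator1Y7$ro
  rot[3] = ator1Y7$rot
  rot[4] = tor1Y7$rota
  rot[5] = or1Y7$rotat
  rot[6] = r1Y7$rotato
  rot[7] = 1Y7$rotator
  rot[8] = Y7$rotator1
  rot[9] = 7$rotator1Y
  rot[10] = $rotator1Y7
Sorted (with $ < everything):
  sorted[0] = $rotator1Y7
  sorted[1] = 1Y7$rotator
  sorted[2] = 7$rotator1Y
  sorted[3] = Y7$rotator1
  sorted[4] = ator1Y7$rot
  sorted[5] = or1Y7$rotat
  sorted[6] = otator1Y7$r
  sorted[7] = r1Y7$rotato
  sorted[8] = rotator1Y7$
  sorted[9] = tator1Y7$ro
  sorted[10] = tor1Y7$rota
sorted[1] = 1Y7$rotator

Answer: 1Y7$rotator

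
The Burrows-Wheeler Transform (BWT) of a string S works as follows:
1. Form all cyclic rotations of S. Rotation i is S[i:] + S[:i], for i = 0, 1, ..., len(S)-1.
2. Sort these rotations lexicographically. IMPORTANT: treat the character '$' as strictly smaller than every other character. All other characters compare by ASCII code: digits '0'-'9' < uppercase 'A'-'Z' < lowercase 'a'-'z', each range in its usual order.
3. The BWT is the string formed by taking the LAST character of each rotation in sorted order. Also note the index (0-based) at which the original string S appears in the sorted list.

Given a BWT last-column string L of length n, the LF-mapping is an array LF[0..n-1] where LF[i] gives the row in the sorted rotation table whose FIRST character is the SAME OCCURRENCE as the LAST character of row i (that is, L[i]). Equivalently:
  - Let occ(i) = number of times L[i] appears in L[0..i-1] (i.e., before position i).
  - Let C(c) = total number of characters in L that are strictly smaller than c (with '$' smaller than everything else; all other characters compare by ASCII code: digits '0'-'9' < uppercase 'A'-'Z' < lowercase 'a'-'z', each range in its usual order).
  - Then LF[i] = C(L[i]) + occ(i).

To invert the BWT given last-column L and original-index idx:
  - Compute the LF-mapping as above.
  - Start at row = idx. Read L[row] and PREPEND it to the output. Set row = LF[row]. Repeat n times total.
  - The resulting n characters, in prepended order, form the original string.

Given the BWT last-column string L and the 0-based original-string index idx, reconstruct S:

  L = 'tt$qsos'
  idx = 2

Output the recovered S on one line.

LF mapping: 5 6 0 2 3 1 4
Walk LF starting at row 2, prepending L[row]:
  step 1: row=2, L[2]='$', prepend. Next row=LF[2]=0
  step 2: row=0, L[0]='t', prepend. Next row=LF[0]=5
  step 3: row=5, L[5]='o', prepend. Next row=LF[5]=1
  step 4: row=1, L[1]='t', prepend. Next row=LF[1]=6
  step 5: row=6, L[6]='s', prepend. Next row=LF[6]=4
  step 6: row=4, L[4]='s', prepend. Next row=LF[4]=3
  step 7: row=3, L[3]='q', prepend. Next row=LF[3]=2
Reversed output: qsstot$

Answer: qsstot$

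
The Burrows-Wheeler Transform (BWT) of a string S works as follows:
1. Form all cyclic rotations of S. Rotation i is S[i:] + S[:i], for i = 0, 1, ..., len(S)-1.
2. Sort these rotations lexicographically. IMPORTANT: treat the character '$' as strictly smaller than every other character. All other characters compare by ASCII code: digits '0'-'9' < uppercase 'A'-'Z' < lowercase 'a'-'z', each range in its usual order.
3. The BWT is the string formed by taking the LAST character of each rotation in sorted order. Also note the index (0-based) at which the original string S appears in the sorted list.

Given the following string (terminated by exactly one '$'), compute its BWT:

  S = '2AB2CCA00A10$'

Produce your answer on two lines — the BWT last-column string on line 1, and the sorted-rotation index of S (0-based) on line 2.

Answer: 01A0A$BC02AC2
5

Derivation:
All 13 rotations (rotation i = S[i:]+S[:i]):
  rot[0] = 2AB2CCA00A10$
  rot[1] = AB2CCA00A10$2
  rot[2] = B2CCA00A10$2A
  rot[3] = 2CCA00A10$2AB
  rot[4] = CCA00A10$2AB2
  rot[5] = CA00A10$2AB2C
  rot[6] = A00A10$2AB2CC
  rot[7] = 00A10$2AB2CCA
  rot[8] = 0A10$2AB2CCA0
  rot[9] = A10$2AB2CCA00
  rot[10] = 10$2AB2CCA00A
  rot[11] = 0$2AB2CCA00A1
  rot[12] = $2AB2CCA00A10
Sorted (with $ < everything):
  sorted[0] = $2AB2CCA00A10  (last char: '0')
  sorted[1] = 0$2AB2CCA00A1  (last char: '1')
  sorted[2] = 00A10$2AB2CCA  (last char: 'A')
  sorted[3] = 0A10$2AB2CCA0  (last char: '0')
  sorted[4] = 10$2AB2CCA00A  (last char: 'A')
  sorted[5] = 2AB2CCA00A10$  (last char: '$')
  sorted[6] = 2CCA00A10$2AB  (last char: 'B')
  sorted[7] = A00A10$2AB2CC  (last char: 'C')
  sorted[8] = A10$2AB2CCA00  (last char: '0')
  sorted[9] = AB2CCA00A10$2  (last char: '2')
  sorted[10] = B2CCA00A10$2A  (last char: 'A')
  sorted[11] = CA00A10$2AB2C  (last char: 'C')
  sorted[12] = CCA00A10$2AB2  (last char: '2')
Last column: 01A0A$BC02AC2
Original string S is at sorted index 5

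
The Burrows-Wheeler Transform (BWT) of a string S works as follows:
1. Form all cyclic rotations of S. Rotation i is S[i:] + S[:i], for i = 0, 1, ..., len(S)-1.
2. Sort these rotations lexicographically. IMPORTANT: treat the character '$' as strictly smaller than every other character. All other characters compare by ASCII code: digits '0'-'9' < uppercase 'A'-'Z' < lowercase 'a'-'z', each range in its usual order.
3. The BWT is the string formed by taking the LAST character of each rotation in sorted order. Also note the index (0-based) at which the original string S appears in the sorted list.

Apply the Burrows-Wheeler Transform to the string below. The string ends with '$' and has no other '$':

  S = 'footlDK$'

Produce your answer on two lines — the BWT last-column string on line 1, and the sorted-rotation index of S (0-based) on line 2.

All 8 rotations (rotation i = S[i:]+S[:i]):
  rot[0] = footlDK$
  rot[1] = ootlDK$f
  rot[2] = otlDK$fo
  rot[3] = tlDK$foo
  rot[4] = lDK$foot
  rot[5] = DK$footl
  rot[6] = K$footlD
  rot[7] = $footlDK
Sorted (with $ < everything):
  sorted[0] = $footlDK  (last char: 'K')
  sorted[1] = DK$footl  (last char: 'l')
  sorted[2] = K$footlD  (last char: 'D')
  sorted[3] = footlDK$  (last char: '$')
  sorted[4] = lDK$foot  (last char: 't')
  sorted[5] = ootlDK$f  (last char: 'f')
  sorted[6] = otlDK$fo  (last char: 'o')
  sorted[7] = tlDK$foo  (last char: 'o')
Last column: KlD$tfoo
Original string S is at sorted index 3

Answer: KlD$tfoo
3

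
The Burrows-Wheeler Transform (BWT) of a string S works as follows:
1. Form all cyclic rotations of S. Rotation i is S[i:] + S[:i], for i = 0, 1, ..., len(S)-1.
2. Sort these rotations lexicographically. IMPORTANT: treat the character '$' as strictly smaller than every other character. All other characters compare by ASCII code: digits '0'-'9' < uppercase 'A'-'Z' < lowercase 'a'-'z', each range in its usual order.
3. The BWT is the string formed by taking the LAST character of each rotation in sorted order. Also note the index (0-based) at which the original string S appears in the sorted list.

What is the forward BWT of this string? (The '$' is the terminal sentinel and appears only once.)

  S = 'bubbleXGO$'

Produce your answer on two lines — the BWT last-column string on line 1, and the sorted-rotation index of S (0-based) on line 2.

Answer: OXGeub$lbb
6

Derivation:
All 10 rotations (rotation i = S[i:]+S[:i]):
  rot[0] = bubbleXGO$
  rot[1] = ubbleXGO$b
  rot[2] = bbleXGO$bu
  rot[3] = bleXGO$bub
  rot[4] = leXGO$bubb
  rot[5] = eXGO$bubbl
  rot[6] = XGO$bubble
  rot[7] = GO$bubbleX
  rot[8] = O$bubbleXG
  rot[9] = $bubbleXGO
Sorted (with $ < everything):
  sorted[0] = $bubbleXGO  (last char: 'O')
  sorted[1] = GO$bubbleX  (last char: 'X')
  sorted[2] = O$bubbleXG  (last char: 'G')
  sorted[3] = XGO$bubble  (last char: 'e')
  sorted[4] = bbleXGO$bu  (last char: 'u')
  sorted[5] = bleXGO$bub  (last char: 'b')
  sorted[6] = bubbleXGO$  (last char: '$')
  sorted[7] = eXGO$bubbl  (last char: 'l')
  sorted[8] = leXGO$bubb  (last char: 'b')
  sorted[9] = ubbleXGO$b  (last char: 'b')
Last column: OXGeub$lbb
Original string S is at sorted index 6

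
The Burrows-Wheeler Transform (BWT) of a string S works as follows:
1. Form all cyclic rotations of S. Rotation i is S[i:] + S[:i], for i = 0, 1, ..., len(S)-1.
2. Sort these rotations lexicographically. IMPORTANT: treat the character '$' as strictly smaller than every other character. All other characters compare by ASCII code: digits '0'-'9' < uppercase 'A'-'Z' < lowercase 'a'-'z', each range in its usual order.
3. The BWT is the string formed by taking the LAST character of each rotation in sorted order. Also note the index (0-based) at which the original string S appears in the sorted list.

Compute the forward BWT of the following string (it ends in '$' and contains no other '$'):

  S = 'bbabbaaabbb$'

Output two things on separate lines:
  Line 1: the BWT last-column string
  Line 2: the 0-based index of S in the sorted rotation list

Answer: bbababbbba$a
10

Derivation:
All 12 rotations (rotation i = S[i:]+S[:i]):
  rot[0] = bbabbaaabbb$
  rot[1] = babbaaabbb$b
  rot[2] = abbaaabbb$bb
  rot[3] = bbaaabbb$bba
  rot[4] = baaabbb$bbab
  rot[5] = aaabbb$bbabb
  rot[6] = aabbb$bbabba
  rot[7] = abbb$bbabbaa
  rot[8] = bbb$bbabbaaa
  rot[9] = bb$bbabbaaab
  rot[10] = b$bbabbaaabb
  rot[11] = $bbabbaaabbb
Sorted (with $ < everything):
  sorted[0] = $bbabbaaabbb  (last char: 'b')
  sorted[1] = aaabbb$bbabb  (last char: 'b')
  sorted[2] = aabbb$bbabba  (last char: 'a')
  sorted[3] = abbaaabbb$bb  (last char: 'b')
  sorted[4] = abbb$bbabbaa  (last char: 'a')
  sorted[5] = b$bbabbaaabb  (last char: 'b')
  sorted[6] = baaabbb$bbab  (last char: 'b')
  sorted[7] = babbaaabbb$b  (last char: 'b')
  sorted[8] = bb$bbabbaaab  (last char: 'b')
  sorted[9] = bbaaabbb$bba  (last char: 'a')
  sorted[10] = bbabbaaabbb$  (last char: '$')
  sorted[11] = bbb$bbabbaaa  (last char: 'a')
Last column: bbababbbba$a
Original string S is at sorted index 10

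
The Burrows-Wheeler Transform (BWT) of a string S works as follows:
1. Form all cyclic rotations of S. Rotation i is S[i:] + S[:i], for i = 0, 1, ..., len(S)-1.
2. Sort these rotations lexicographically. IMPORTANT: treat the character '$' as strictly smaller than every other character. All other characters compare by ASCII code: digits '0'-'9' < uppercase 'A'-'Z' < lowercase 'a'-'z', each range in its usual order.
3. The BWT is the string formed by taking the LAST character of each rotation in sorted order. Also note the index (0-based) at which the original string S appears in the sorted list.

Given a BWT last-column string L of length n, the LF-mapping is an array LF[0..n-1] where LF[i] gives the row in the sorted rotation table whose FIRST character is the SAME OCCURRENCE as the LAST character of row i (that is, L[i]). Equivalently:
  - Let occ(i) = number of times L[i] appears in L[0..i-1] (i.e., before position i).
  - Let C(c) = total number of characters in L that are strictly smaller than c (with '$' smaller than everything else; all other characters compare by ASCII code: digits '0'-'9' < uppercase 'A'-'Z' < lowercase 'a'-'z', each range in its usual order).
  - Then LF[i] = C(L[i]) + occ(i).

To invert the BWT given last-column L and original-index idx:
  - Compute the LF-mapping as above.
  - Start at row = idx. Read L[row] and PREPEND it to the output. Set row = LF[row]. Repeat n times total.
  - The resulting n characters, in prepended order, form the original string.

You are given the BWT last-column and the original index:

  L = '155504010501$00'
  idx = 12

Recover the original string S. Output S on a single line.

Answer: 50051500405011$

Derivation:
LF mapping: 7 11 12 13 1 10 2 8 3 14 4 9 0 5 6
Walk LF starting at row 12, prepending L[row]:
  step 1: row=12, L[12]='$', prepend. Next row=LF[12]=0
  step 2: row=0, L[0]='1', prepend. Next row=LF[0]=7
  step 3: row=7, L[7]='1', prepend. Next row=LF[7]=8
  step 4: row=8, L[8]='0', prepend. Next row=LF[8]=3
  step 5: row=3, L[3]='5', prepend. Next row=LF[3]=13
  step 6: row=13, L[13]='0', prepend. Next row=LF[13]=5
  step 7: row=5, L[5]='4', prepend. Next row=LF[5]=10
  step 8: row=10, L[10]='0', prepend. Next row=LF[10]=4
  step 9: row=4, L[4]='0', prepend. Next row=LF[4]=1
  step 10: row=1, L[1]='5', prepend. Next row=LF[1]=11
  step 11: row=11, L[11]='1', prepend. Next row=LF[11]=9
  step 12: row=9, L[9]='5', prepend. Next row=LF[9]=14
  step 13: row=14, L[14]='0', prepend. Next row=LF[14]=6
  step 14: row=6, L[6]='0', prepend. Next row=LF[6]=2
  step 15: row=2, L[2]='5', prepend. Next row=LF[2]=12
Reversed output: 50051500405011$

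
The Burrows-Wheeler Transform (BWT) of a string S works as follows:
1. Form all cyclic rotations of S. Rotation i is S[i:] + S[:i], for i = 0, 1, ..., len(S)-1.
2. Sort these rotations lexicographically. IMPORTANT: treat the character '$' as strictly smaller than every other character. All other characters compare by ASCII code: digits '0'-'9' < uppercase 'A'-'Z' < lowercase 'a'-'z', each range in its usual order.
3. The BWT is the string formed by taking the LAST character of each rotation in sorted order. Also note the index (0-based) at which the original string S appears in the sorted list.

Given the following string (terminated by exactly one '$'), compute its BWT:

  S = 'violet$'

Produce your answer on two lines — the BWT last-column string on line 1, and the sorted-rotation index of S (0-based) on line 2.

All 7 rotations (rotation i = S[i:]+S[:i]):
  rot[0] = violet$
  rot[1] = iolet$v
  rot[2] = olet$vi
  rot[3] = let$vio
  rot[4] = et$viol
  rot[5] = t$viole
  rot[6] = $violet
Sorted (with $ < everything):
  sorted[0] = $violet  (last char: 't')
  sorted[1] = et$viol  (last char: 'l')
  sorted[2] = iolet$v  (last char: 'v')
  sorted[3] = let$vio  (last char: 'o')
  sorted[4] = olet$vi  (last char: 'i')
  sorted[5] = t$viole  (last char: 'e')
  sorted[6] = violet$  (last char: '$')
Last column: tlvoie$
Original string S is at sorted index 6

Answer: tlvoie$
6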